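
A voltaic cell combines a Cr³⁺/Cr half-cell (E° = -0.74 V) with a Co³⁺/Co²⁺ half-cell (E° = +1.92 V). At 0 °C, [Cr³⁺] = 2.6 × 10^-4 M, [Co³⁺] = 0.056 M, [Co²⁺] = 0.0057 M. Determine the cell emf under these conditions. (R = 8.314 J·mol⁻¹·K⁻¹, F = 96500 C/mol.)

The Co³⁺/Co²⁺ couple has the higher reduction potential and acts as the cathode, so E°_cell = +1.92 − (-0.74) = 2.66 V.
Balancing electrons gives n = 3; the reaction quotient is Q = [Cr³⁺]·[Co²⁺]^3/[Co³⁺]^3 = 2.74 × 10^-7.
E = E° − (RT/nF) ln Q = 2.66 − (8.314×273)/(3×96500) × (-15.109) = 2.660 + 0.118 = 2.778 V.

2.78 V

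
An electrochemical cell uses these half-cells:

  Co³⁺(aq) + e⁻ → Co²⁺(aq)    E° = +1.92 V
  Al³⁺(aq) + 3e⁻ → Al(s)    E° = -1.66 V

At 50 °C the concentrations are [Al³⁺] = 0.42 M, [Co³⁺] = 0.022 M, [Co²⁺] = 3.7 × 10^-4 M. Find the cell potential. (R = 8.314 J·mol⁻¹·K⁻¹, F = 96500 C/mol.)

The Co³⁺/Co²⁺ couple has the higher reduction potential and acts as the cathode, so E°_cell = +1.92 − (-1.66) = 3.58 V.
Balancing electrons gives n = 3; the reaction quotient is Q = [Al³⁺]·[Co²⁺]^3/[Co³⁺]^3 = 2 × 10^-6.
E = E° − (RT/nF) ln Q = 3.58 − (8.314×323)/(3×96500) × (-13.123) = 3.580 + 0.122 = 3.702 V.

3.70 V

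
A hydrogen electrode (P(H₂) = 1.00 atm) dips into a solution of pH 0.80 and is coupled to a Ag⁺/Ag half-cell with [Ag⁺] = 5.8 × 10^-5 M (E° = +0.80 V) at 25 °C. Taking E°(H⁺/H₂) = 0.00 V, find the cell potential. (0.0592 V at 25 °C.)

The Ag⁺/Ag couple is the cathode, so E°_cell = 0.80 V; n = 2.
[H⁺] = 10^(−0.80) = 0.16 M, and Q = [H⁺]^2 / ([Ag⁺]^2·P(H₂)) = 7.47 × 10^6.
E = E° − (0.0592/2) log Q = 0.80 − (0.0592/2)(6.873) = 0.597 V.

0.60 V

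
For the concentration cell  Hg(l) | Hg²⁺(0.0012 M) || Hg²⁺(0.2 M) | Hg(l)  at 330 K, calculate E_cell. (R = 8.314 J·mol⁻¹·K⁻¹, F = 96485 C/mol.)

0.073 V

Both half-cells are Hg²⁺/Hg, so E°_cell = 0. The concentrated side is the cathode; the cell reaction moves Hg²⁺ from high to low concentration with n = 2.
Q = [Hg²⁺]_dilute/[Hg²⁺]_conc = 0.0012/0.2 = 0.00600.
E = 0 − (RT/nF) ln Q = −((8.314×330)/(2×96485))(-5.116) = 0.0727 V.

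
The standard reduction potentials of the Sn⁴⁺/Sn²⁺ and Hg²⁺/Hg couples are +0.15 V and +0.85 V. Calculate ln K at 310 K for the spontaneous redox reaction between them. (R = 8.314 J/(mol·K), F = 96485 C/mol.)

E°_cell = +0.85 − (+0.15) = 0.70 V, with n = 2 electrons transferred.
At equilibrium E = 0, so the Nernst equation gives ln K = nFE°/RT = (2)(96485)(0.70)/((8.314)(310)) = 52.41.

ln K = 52.4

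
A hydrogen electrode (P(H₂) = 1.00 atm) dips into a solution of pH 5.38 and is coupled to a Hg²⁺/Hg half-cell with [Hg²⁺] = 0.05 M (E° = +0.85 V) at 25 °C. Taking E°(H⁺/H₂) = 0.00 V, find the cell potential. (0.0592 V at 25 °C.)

1.13 V

The Hg²⁺/Hg couple is the cathode, so E°_cell = 0.85 V; n = 2.
[H⁺] = 10^(−5.38) = 4.2 × 10^-6 M, and Q = [H⁺]^2 / ([Hg²⁺]·P(H₂)) = 3.48 × 10^-10.
E = E° − (0.0592/2) log Q = 0.85 − (0.0592/2)(-9.459) = 1.130 V.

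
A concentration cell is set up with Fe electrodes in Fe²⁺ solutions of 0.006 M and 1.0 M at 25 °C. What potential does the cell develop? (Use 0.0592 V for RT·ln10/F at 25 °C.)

0.066 V

Both half-cells are Fe²⁺/Fe, so E°_cell = 0. The concentrated side is the cathode; the cell reaction moves Fe²⁺ from high to low concentration with n = 2.
Q = [Fe²⁺]_dilute/[Fe²⁺]_conc = 0.006/1.0 = 0.00600.
E = 0 − (0.0592/2) log Q = −(0.0592/2)(-2.222) = 0.0658 V.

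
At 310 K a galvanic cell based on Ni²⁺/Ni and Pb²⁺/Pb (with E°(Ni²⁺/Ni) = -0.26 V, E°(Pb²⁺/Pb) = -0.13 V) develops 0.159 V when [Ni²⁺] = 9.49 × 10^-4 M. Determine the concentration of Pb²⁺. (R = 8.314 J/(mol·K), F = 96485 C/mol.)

0.0083 M

From the Nernst equation, ln Q = nF(E° − E)/RT = 2×96485×(0.13 − 0.159)/(8.314×310) = -2.171, so Q = 0.114.
With Q = [Ni²⁺]/[Pb²⁺] and the known concentrations, [Pb²⁺] in the denominator gives [Pb²⁺] = 0.0083 M.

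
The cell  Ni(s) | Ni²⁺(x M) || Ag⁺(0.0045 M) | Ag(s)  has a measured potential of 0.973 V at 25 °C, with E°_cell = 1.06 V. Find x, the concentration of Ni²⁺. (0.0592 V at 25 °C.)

0.018 M

From the Nernst equation, log Q = n(E° − E)/0.0592 = 2(1.06 − 0.973)/0.0592 = 2.939, so Q = 869.
With Q = [Ni²⁺]/[Ag⁺]^2 and the known concentrations, [Ni²⁺] in the numerator gives [Ni²⁺] = 0.018 M.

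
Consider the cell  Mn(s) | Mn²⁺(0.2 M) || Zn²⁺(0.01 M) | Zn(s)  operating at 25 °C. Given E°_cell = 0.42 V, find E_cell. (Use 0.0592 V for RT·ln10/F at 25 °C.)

Balancing electrons gives n = 2; the reaction quotient is Q = [Mn²⁺]/[Zn²⁺] = 20.0.
At 25 °C, E = E° − (0.0592/n) log Q = 0.42 − (0.0592/2)(1.301) = 0.420 − 0.039 = 0.381 V.

0.381 V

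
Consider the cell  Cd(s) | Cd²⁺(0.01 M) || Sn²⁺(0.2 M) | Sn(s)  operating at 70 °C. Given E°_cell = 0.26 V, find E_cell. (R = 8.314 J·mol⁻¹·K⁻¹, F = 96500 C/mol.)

0.304 V

Balancing electrons gives n = 2; the reaction quotient is Q = [Cd²⁺]/[Sn²⁺] = 0.0500.
E = E° − (RT/nF) ln Q = 0.26 − (8.314×343)/(2×96500) × (-2.996) = 0.260 + 0.044 = 0.304 V.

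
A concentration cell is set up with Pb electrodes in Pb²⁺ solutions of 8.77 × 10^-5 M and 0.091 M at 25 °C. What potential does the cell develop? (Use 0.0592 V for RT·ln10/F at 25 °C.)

Both half-cells are Pb²⁺/Pb, so E°_cell = 0. The concentrated side is the cathode; the cell reaction moves Pb²⁺ from high to low concentration with n = 2.
Q = [Pb²⁺]_dilute/[Pb²⁺]_conc = 8.77 × 10^-5/0.091 = 9.64 × 10^-4.
E = 0 − (0.0592/2) log Q = −(0.0592/2)(-3.016) = 0.0893 V.

0.089 V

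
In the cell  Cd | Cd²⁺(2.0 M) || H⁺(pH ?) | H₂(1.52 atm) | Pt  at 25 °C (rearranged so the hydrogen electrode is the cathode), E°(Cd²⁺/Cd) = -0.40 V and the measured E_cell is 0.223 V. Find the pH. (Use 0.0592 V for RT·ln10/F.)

pH = 2.75

E°_cell = 0.40 V and n = 2.
log Q = n(E° − E)/0.0592 = 2×(0.40 − 0.223)/0.0592 = 5.980.
With Q = [Cd²⁺]·P(H₂) / [H⁺]^2, solving for [H⁺] gives log[H⁺] = -2.748, so pH = 2.75.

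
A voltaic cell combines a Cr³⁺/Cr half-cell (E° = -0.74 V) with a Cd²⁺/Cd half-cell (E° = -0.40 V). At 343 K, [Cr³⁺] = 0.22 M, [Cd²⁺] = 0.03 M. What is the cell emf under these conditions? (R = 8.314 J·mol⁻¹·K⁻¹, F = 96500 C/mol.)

0.303 V

The Cd²⁺/Cd couple has the higher reduction potential and acts as the cathode, so E°_cell = -0.40 − (-0.74) = 0.34 V.
Balancing electrons gives n = 6; the reaction quotient is Q = [Cr³⁺]^2/[Cd²⁺]^3 = 1790.
E = E° − (RT/nF) ln Q = 0.34 − (8.314×343)/(6×96500) × (7.491) = 0.340 − 0.037 = 0.303 V.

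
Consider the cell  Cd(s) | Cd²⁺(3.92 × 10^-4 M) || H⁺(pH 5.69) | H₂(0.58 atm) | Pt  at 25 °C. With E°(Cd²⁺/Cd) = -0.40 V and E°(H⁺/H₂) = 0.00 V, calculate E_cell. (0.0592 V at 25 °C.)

0.17 V

The hydrogen couple is the cathode, so E°_cell = 0.40 V; n = 2.
[H⁺] = 10^(−5.69) = 2 × 10^-6 M, and Q = [Cd²⁺]·P(H₂) / [H⁺]^2 = 5.45 × 10^7.
E = E° − (0.0592/2) log Q = 0.40 − (0.0592/2)(7.737) = 0.171 V.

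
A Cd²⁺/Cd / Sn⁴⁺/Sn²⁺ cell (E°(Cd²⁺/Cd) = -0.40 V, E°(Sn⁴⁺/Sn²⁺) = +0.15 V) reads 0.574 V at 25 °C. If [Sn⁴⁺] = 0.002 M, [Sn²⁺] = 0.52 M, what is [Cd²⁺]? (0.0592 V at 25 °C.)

5.9 × 10^-4 M

From the Nernst equation, log Q = n(E° − E)/0.0592 = 2(0.55 − 0.574)/0.0592 = -0.811, so Q = 0.155.
With Q = [Cd²⁺]·[Sn²⁺]/[Sn⁴⁺] and the known concentrations, [Cd²⁺] in the numerator gives [Cd²⁺] = 5.9 × 10^-4 M.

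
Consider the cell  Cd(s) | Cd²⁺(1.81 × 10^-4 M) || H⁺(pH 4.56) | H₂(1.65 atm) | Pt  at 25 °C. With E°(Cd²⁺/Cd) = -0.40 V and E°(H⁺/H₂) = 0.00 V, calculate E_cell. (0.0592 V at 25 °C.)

The hydrogen couple is the cathode, so E°_cell = 0.40 V; n = 2.
[H⁺] = 10^(−4.56) = 2.8 × 10^-5 M, and Q = [Cd²⁺]·P(H₂) / [H⁺]^2 = 3.94 × 10^5.
E = E° − (0.0592/2) log Q = 0.40 − (0.0592/2)(5.595) = 0.234 V.

0.23 V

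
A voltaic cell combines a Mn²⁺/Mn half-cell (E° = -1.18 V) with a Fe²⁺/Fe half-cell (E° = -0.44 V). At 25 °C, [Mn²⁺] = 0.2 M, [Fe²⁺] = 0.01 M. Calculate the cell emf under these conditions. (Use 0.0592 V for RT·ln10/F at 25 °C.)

0.701 V

The Fe²⁺/Fe couple has the higher reduction potential and acts as the cathode, so E°_cell = -0.44 − (-1.18) = 0.74 V.
Balancing electrons gives n = 2; the reaction quotient is Q = [Mn²⁺]/[Fe²⁺] = 20.0.
At 25 °C, E = E° − (0.0592/n) log Q = 0.74 − (0.0592/2)(1.301) = 0.740 − 0.039 = 0.701 V.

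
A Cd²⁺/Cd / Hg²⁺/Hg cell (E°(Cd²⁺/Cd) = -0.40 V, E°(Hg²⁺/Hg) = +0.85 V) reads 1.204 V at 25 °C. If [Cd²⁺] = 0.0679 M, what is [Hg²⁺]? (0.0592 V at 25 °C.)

From the Nernst equation, log Q = n(E° − E)/0.0592 = 2(1.25 − 1.204)/0.0592 = 1.554, so Q = 35.8.
With Q = [Cd²⁺]/[Hg²⁺] and the known concentrations, [Hg²⁺] in the denominator gives [Hg²⁺] = 0.0019 M.

0.0019 M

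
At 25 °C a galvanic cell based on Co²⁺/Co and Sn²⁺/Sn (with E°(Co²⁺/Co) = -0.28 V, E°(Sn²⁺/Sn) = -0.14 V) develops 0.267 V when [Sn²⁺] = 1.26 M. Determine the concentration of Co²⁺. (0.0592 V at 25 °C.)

6.5 × 10^-5 M

From the Nernst equation, log Q = n(E° − E)/0.0592 = 2(0.14 − 0.267)/0.0592 = -4.291, so Q = 5.12 × 10^-5.
With Q = [Co²⁺]/[Sn²⁺] and the known concentrations, [Co²⁺] in the numerator gives [Co²⁺] = 6.5 × 10^-5 M.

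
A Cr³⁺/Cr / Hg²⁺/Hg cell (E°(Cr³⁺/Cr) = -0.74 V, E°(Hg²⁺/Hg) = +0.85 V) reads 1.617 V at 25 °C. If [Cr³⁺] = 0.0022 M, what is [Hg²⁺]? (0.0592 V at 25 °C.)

From the Nernst equation, log Q = n(E° − E)/0.0592 = 6(1.59 − 1.617)/0.0592 = -2.736, so Q = 0.00183.
With Q = [Cr³⁺]^2/[Hg²⁺]^3 and the known concentrations, [Hg²⁺]^3 in the denominator gives [Hg²⁺] = 0.14 M.

0.14 M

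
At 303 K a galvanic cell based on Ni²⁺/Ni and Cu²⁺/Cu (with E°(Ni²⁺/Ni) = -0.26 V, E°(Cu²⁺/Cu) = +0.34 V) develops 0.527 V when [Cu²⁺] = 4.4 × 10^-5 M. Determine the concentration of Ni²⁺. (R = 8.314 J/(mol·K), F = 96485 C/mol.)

From the Nernst equation, ln Q = nF(E° − E)/RT = 2×96485×(0.60 − 0.527)/(8.314×303) = 5.592, so Q = 268.
With Q = [Ni²⁺]/[Cu²⁺] and the known concentrations, [Ni²⁺] in the numerator gives [Ni²⁺] = 0.012 M.

0.012 M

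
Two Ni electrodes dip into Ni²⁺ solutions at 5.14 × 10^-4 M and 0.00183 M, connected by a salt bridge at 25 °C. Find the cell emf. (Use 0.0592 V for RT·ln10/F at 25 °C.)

0.016 V

Both half-cells are Ni²⁺/Ni, so E°_cell = 0. The concentrated side is the cathode; the cell reaction moves Ni²⁺ from high to low concentration with n = 2.
Q = [Ni²⁺]_dilute/[Ni²⁺]_conc = 5.14 × 10^-4/0.00183 = 0.281.
E = 0 − (0.0592/2) log Q = −(0.0592/2)(-0.551) = 0.0163 V.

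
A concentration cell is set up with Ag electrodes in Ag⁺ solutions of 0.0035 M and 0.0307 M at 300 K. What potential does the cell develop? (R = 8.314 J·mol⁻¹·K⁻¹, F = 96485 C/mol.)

Both half-cells are Ag⁺/Ag, so E°_cell = 0. The concentrated side is the cathode; the cell reaction moves Ag⁺ from high to low concentration with n = 1.
Q = [Ag⁺]_dilute/[Ag⁺]_conc = 0.0035/0.0307 = 0.114.
E = 0 − (RT/nF) ln Q = −((8.314×300)/(1×96485))(-2.171) = 0.0561 V.

0.056 V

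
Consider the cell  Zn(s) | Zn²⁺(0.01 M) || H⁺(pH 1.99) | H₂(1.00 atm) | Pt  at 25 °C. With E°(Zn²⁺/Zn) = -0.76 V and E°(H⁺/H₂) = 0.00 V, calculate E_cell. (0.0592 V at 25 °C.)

The hydrogen couple is the cathode, so E°_cell = 0.76 V; n = 2.
[H⁺] = 10^(−1.99) = 0.010 M, and Q = [Zn²⁺]·P(H₂) / [H⁺]^2 = 95.5.
E = E° − (0.0592/2) log Q = 0.76 − (0.0592/2)(1.980) = 0.701 V.

0.70 V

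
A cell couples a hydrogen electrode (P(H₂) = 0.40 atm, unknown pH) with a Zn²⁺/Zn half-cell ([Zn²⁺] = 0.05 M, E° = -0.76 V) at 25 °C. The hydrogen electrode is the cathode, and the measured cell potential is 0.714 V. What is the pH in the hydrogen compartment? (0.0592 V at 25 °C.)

pH = 1.63

E°_cell = 0.76 V and n = 2.
log Q = n(E° − E)/0.0592 = 2×(0.76 − 0.714)/0.0592 = 1.554.
With Q = [Zn²⁺]·P(H₂) / [H⁺]^2, solving for [H⁺] gives log[H⁺] = -1.627, so pH = 1.63.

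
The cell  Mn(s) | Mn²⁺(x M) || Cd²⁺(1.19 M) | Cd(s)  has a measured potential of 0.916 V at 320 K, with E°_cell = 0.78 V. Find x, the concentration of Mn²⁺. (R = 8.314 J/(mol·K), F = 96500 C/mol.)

From the Nernst equation, ln Q = nF(E° − E)/RT = 2×96500×(0.78 − 0.916)/(8.314×320) = -9.866, so Q = 5.19 × 10^-5.
With Q = [Mn²⁺]/[Cd²⁺] and the known concentrations, [Mn²⁺] in the numerator gives [Mn²⁺] = 6.2 × 10^-5 M.

6.2 × 10^-5 M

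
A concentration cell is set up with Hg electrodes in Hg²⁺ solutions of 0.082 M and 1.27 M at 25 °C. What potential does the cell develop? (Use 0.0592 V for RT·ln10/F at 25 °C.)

0.035 V

Both half-cells are Hg²⁺/Hg, so E°_cell = 0. The concentrated side is the cathode; the cell reaction moves Hg²⁺ from high to low concentration with n = 2.
Q = [Hg²⁺]_dilute/[Hg²⁺]_conc = 0.082/1.27 = 0.0646.
E = 0 − (0.0592/2) log Q = −(0.0592/2)(-1.190) = 0.0352 V.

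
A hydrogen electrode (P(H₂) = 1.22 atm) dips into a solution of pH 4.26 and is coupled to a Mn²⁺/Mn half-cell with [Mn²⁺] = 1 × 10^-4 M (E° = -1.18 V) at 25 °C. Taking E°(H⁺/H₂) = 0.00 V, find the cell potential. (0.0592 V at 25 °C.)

The hydrogen couple is the cathode, so E°_cell = 1.18 V; n = 2.
[H⁺] = 10^(−4.26) = 5.5 × 10^-5 M, and Q = [Mn²⁺]·P(H₂) / [H⁺]^2 = 4.04 × 10^4.
E = E° − (0.0592/2) log Q = 1.18 − (0.0592/2)(4.606) = 1.044 V.

1.04 V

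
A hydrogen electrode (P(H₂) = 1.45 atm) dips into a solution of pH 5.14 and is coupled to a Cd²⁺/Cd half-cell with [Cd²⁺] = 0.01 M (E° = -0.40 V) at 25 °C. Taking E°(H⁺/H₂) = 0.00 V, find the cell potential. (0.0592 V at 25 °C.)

0.15 V

The hydrogen couple is the cathode, so E°_cell = 0.40 V; n = 2.
[H⁺] = 10^(−5.14) = 7.2 × 10^-6 M, and Q = [Cd²⁺]·P(H₂) / [H⁺]^2 = 2.76 × 10^8.
E = E° − (0.0592/2) log Q = 0.40 − (0.0592/2)(8.441) = 0.150 V.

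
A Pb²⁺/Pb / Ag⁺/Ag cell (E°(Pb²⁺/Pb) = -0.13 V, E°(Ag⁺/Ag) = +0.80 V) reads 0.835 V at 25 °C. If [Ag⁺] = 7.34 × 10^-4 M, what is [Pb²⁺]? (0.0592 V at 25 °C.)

From the Nernst equation, log Q = n(E° − E)/0.0592 = 2(0.93 − 0.835)/0.0592 = 3.209, so Q = 1620.
With Q = [Pb²⁺]/[Ag⁺]^2 and the known concentrations, [Pb²⁺] in the numerator gives [Pb²⁺] = 8.7 × 10^-4 M.

8.7 × 10^-4 M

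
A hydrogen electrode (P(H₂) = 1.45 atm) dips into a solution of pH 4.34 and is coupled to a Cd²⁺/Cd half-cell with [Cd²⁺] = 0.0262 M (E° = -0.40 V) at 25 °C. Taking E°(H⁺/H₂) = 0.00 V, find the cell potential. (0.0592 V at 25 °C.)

0.19 V

The hydrogen couple is the cathode, so E°_cell = 0.40 V; n = 2.
[H⁺] = 10^(−4.34) = 4.6 × 10^-5 M, and Q = [Cd²⁺]·P(H₂) / [H⁺]^2 = 1.82 × 10^7.
E = E° − (0.0592/2) log Q = 0.40 − (0.0592/2)(7.260) = 0.185 V.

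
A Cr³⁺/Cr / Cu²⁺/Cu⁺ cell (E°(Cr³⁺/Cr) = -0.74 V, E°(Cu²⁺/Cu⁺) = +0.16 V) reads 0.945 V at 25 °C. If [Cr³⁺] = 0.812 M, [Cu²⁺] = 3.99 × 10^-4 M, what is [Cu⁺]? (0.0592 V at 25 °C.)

7.4 × 10^-5 M

From the Nernst equation, log Q = n(E° − E)/0.0592 = 3(0.90 − 0.945)/0.0592 = -2.280, so Q = 0.00524.
With Q = [Cr³⁺]·[Cu⁺]^3/[Cu²⁺]^3 and the known concentrations, [Cu⁺]^3 in the numerator gives [Cu⁺] = 7.4 × 10^-5 M.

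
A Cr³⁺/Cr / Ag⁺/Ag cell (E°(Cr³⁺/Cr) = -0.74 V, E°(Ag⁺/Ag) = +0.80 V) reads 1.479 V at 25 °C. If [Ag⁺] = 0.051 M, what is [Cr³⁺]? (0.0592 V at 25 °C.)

0.16 M

From the Nernst equation, log Q = n(E° − E)/0.0592 = 3(1.54 − 1.479)/0.0592 = 3.091, so Q = 1230.
With Q = [Cr³⁺]/[Ag⁺]^3 and the known concentrations, [Cr³⁺] in the numerator gives [Cr³⁺] = 0.16 M.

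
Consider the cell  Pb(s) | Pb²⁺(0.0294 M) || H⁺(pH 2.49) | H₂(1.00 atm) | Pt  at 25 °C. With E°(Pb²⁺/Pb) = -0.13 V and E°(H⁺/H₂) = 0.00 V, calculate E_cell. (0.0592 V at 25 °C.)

The hydrogen couple is the cathode, so E°_cell = 0.13 V; n = 2.
[H⁺] = 10^(−2.49) = 0.0032 M, and Q = [Pb²⁺]·P(H₂) / [H⁺]^2 = 2810.
E = E° − (0.0592/2) log Q = 0.13 − (0.0592/2)(3.448) = 0.028 V.

0.028 V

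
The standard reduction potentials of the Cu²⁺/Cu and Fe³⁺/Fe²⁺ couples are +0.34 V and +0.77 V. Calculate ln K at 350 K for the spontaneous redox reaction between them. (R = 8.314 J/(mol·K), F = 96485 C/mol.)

ln K = 28.5

E°_cell = +0.77 − (+0.34) = 0.43 V, with n = 2 electrons transferred.
At equilibrium E = 0, so the Nernst equation gives ln K = nFE°/RT = (2)(96485)(0.43)/((8.314)(350)) = 28.52.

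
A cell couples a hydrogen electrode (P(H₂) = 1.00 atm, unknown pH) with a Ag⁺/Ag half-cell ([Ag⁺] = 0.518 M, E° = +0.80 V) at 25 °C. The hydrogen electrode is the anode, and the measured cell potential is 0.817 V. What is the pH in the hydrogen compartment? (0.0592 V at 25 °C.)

E°_cell = 0.80 V and n = 2.
log Q = n(E° − E)/0.0592 = 2×(0.80 − 0.817)/0.0592 = -0.574.
With Q = [H⁺]^2 / ([Ag⁺]^2·P(H₂)), solving for [H⁺] gives log[H⁺] = -0.573, so pH = 0.57.

pH = 0.57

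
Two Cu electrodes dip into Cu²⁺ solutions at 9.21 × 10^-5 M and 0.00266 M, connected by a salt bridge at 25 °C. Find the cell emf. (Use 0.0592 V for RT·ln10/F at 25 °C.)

0.043 V

Both half-cells are Cu²⁺/Cu, so E°_cell = 0. The concentrated side is the cathode; the cell reaction moves Cu²⁺ from high to low concentration with n = 2.
Q = [Cu²⁺]_dilute/[Cu²⁺]_conc = 9.21 × 10^-5/0.00266 = 0.0346.
E = 0 − (0.0592/2) log Q = −(0.0592/2)(-1.461) = 0.0432 V.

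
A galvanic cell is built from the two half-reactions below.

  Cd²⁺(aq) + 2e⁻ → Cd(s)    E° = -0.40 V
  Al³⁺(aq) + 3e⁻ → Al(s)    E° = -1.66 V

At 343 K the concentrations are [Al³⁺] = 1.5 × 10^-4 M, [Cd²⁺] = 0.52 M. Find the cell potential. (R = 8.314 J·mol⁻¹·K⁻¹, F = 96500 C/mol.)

The Cd²⁺/Cd couple has the higher reduction potential and acts as the cathode, so E°_cell = -0.40 − (-1.66) = 1.26 V.
Balancing electrons gives n = 6; the reaction quotient is Q = [Al³⁺]^2/[Cd²⁺]^3 = 1.6 × 10^-7.
E = E° − (RT/nF) ln Q = 1.26 − (8.314×343)/(6×96500) × (-15.648) = 1.260 + 0.077 = 1.337 V.

1.34 V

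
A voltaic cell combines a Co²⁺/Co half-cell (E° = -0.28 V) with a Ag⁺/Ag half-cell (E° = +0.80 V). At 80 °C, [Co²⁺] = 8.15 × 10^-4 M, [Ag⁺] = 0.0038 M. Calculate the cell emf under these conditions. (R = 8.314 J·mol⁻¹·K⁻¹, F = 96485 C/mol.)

1.02 V

The Ag⁺/Ag couple has the higher reduction potential and acts as the cathode, so E°_cell = +0.80 − (-0.28) = 1.08 V.
Balancing electrons gives n = 2; the reaction quotient is Q = [Co²⁺]/[Ag⁺]^2 = 56.4.
E = E° − (RT/nF) ln Q = 1.08 − (8.314×353)/(2×96485) × (4.033) = 1.080 − 0.061 = 1.019 V.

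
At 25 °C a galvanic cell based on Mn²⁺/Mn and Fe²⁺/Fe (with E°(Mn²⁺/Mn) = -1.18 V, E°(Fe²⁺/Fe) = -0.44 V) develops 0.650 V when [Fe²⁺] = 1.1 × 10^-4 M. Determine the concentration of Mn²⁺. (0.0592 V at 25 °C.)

From the Nernst equation, log Q = n(E° − E)/0.0592 = 2(0.74 − 0.650)/0.0592 = 3.041, so Q = 1100.
With Q = [Mn²⁺]/[Fe²⁺] and the known concentrations, [Mn²⁺] in the numerator gives [Mn²⁺] = 0.12 M.

0.12 M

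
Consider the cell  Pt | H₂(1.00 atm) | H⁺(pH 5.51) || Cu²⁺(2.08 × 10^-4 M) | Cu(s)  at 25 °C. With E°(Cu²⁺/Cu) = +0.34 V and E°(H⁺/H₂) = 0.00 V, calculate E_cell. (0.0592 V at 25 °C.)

0.56 V

The Cu²⁺/Cu couple is the cathode, so E°_cell = 0.34 V; n = 2.
[H⁺] = 10^(−5.51) = 3.1 × 10^-6 M, and Q = [H⁺]^2 / ([Cu²⁺]·P(H₂)) = 4.59 × 10^-8.
E = E° − (0.0592/2) log Q = 0.34 − (0.0592/2)(-7.338) = 0.557 V.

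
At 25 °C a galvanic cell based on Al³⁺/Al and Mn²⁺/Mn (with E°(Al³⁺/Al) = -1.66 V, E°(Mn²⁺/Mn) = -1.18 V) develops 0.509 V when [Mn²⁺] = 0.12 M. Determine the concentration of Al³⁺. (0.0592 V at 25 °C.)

0.0014 M

From the Nernst equation, log Q = n(E° − E)/0.0592 = 6(0.48 − 0.509)/0.0592 = -2.939, so Q = 0.00115.
With Q = [Al³⁺]^2/[Mn²⁺]^3 and the known concentrations, [Al³⁺]^2 in the numerator gives [Al³⁺] = 0.0014 M.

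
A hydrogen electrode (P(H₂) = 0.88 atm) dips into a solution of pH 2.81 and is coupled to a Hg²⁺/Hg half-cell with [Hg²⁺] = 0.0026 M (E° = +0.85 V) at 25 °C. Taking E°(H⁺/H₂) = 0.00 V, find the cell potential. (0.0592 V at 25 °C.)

0.94 V

The Hg²⁺/Hg couple is the cathode, so E°_cell = 0.85 V; n = 2.
[H⁺] = 10^(−2.81) = 0.0015 M, and Q = [H⁺]^2 / ([Hg²⁺]·P(H₂)) = 0.00105.
E = E° − (0.0592/2) log Q = 0.85 − (0.0592/2)(-2.979) = 0.938 V.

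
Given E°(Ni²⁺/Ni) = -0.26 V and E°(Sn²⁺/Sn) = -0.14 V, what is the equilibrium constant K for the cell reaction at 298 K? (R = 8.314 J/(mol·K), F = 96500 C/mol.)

1.1 × 10^4

E°_cell = -0.14 − (-0.26) = 0.12 V, with n = 2 electrons transferred.
At equilibrium E = 0, so the Nernst equation gives ln K = nFE°/RT = (2)(96500)(0.12)/((8.314)(298)) = 9.35.
K = e^9.35 = 1.1 × 10^4.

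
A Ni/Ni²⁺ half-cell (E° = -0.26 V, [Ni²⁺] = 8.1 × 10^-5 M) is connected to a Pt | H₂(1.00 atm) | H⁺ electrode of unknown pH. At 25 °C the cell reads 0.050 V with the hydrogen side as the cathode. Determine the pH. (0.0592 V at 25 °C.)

E°_cell = 0.26 V and n = 2.
log Q = n(E° − E)/0.0592 = 2×(0.26 − 0.050)/0.0592 = 7.095.
With Q = [Ni²⁺]·P(H₂) / [H⁺]^2, solving for [H⁺] gives log[H⁺] = -5.593, so pH = 5.59.

pH = 5.59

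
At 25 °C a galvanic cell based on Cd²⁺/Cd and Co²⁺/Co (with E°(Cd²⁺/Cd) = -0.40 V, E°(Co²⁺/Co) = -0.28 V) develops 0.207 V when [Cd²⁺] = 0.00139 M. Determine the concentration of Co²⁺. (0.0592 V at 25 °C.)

From the Nernst equation, log Q = n(E° − E)/0.0592 = 2(0.12 − 0.207)/0.0592 = -2.939, so Q = 0.00115.
With Q = [Cd²⁺]/[Co²⁺] and the known concentrations, [Co²⁺] in the denominator gives [Co²⁺] = 1.2 M.

1.2 M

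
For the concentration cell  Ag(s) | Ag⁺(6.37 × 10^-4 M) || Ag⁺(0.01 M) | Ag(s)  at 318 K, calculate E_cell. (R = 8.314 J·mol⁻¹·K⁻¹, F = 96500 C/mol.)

Both half-cells are Ag⁺/Ag, so E°_cell = 0. The concentrated side is the cathode; the cell reaction moves Ag⁺ from high to low concentration with n = 1.
Q = [Ag⁺]_dilute/[Ag⁺]_conc = 6.37 × 10^-4/0.01 = 0.0637.
E = 0 − (RT/nF) ln Q = −((8.314×318)/(1×96500))(-2.754) = 0.0755 V.

0.075 V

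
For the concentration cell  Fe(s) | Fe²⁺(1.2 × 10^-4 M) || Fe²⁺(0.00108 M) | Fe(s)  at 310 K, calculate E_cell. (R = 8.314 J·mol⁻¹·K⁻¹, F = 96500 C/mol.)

0.029 V

Both half-cells are Fe²⁺/Fe, so E°_cell = 0. The concentrated side is the cathode; the cell reaction moves Fe²⁺ from high to low concentration with n = 2.
Q = [Fe²⁺]_dilute/[Fe²⁺]_conc = 1.2 × 10^-4/0.00108 = 0.111.
E = 0 − (RT/nF) ln Q = −((8.314×310)/(2×96500))(-2.197) = 0.0293 V.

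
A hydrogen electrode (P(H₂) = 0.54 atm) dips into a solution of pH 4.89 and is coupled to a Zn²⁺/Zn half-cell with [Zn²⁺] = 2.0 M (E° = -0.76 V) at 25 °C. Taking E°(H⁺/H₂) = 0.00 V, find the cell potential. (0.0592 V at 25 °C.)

The hydrogen couple is the cathode, so E°_cell = 0.76 V; n = 2.
[H⁺] = 10^(−4.89) = 1.3 × 10^-5 M, and Q = [Zn²⁺]·P(H₂) / [H⁺]^2 = 6.51 × 10^9.
E = E° − (0.0592/2) log Q = 0.76 − (0.0592/2)(9.813) = 0.470 V.

0.47 V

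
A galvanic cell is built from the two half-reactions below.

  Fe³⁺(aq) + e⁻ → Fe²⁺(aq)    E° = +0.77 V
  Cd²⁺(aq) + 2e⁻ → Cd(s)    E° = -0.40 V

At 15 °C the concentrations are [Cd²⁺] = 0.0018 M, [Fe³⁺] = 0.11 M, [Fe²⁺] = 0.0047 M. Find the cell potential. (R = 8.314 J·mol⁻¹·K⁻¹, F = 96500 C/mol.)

1.33 V

The Fe³⁺/Fe²⁺ couple has the higher reduction potential and acts as the cathode, so E°_cell = +0.77 − (-0.40) = 1.17 V.
Balancing electrons gives n = 2; the reaction quotient is Q = [Cd²⁺]·[Fe²⁺]^2/[Fe³⁺]^2 = 3.29 × 10^-6.
E = E° − (RT/nF) ln Q = 1.17 − (8.314×288)/(2×96500) × (-12.626) = 1.170 + 0.157 = 1.327 V.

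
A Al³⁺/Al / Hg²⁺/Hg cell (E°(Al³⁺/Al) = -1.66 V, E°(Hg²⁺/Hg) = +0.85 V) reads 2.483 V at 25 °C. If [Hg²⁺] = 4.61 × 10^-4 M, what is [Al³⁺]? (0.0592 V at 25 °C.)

2.3 × 10^-4 M

From the Nernst equation, log Q = n(E° − E)/0.0592 = 6(2.51 − 2.483)/0.0592 = 2.736, so Q = 545.
With Q = [Al³⁺]^2/[Hg²⁺]^3 and the known concentrations, [Al³⁺]^2 in the numerator gives [Al³⁺] = 2.3 × 10^-4 M.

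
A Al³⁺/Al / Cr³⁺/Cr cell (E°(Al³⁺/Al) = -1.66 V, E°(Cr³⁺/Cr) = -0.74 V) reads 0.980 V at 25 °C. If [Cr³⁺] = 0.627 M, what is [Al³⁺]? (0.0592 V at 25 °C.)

5.7 × 10^-4 M

From the Nernst equation, log Q = n(E° − E)/0.0592 = 3(0.92 − 0.980)/0.0592 = -3.041, so Q = 9.11 × 10^-4.
With Q = [Al³⁺]/[Cr³⁺] and the known concentrations, [Al³⁺] in the numerator gives [Al³⁺] = 5.7 × 10^-4 M.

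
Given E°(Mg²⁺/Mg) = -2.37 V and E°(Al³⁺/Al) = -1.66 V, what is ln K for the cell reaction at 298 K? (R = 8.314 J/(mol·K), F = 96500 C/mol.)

ln K = 165.9

E°_cell = -1.66 − (-2.37) = 0.71 V, with n = 6 electrons transferred.
At equilibrium E = 0, so the Nernst equation gives ln K = nFE°/RT = (6)(96500)(0.71)/((8.314)(298)) = 165.92.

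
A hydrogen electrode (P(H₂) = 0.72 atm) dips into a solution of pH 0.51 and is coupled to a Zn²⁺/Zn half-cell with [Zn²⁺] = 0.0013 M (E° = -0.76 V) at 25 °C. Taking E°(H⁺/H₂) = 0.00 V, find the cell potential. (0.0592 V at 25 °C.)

The hydrogen couple is the cathode, so E°_cell = 0.76 V; n = 2.
[H⁺] = 10^(−0.51) = 0.31 M, and Q = [Zn²⁺]·P(H₂) / [H⁺]^2 = 0.00980.
E = E° − (0.0592/2) log Q = 0.76 − (0.0592/2)(-2.009) = 0.819 V.

0.82 V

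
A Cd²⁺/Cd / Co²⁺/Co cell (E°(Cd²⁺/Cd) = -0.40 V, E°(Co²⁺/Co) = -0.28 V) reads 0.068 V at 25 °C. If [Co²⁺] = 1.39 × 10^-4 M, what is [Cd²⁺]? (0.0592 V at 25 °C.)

0.0079 M

From the Nernst equation, log Q = n(E° − E)/0.0592 = 2(0.12 − 0.068)/0.0592 = 1.757, so Q = 57.1.
With Q = [Cd²⁺]/[Co²⁺] and the known concentrations, [Cd²⁺] in the numerator gives [Cd²⁺] = 0.0079 M.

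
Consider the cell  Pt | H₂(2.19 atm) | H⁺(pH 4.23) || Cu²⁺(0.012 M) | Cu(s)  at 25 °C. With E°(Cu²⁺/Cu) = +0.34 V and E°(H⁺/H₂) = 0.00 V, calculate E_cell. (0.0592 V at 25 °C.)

The Cu²⁺/Cu couple is the cathode, so E°_cell = 0.34 V; n = 2.
[H⁺] = 10^(−4.23) = 5.9 × 10^-5 M, and Q = [H⁺]^2 / ([Cu²⁺]·P(H₂)) = 1.32 × 10^-7.
E = E° − (0.0592/2) log Q = 0.34 − (0.0592/2)(-6.880) = 0.544 V.

0.54 V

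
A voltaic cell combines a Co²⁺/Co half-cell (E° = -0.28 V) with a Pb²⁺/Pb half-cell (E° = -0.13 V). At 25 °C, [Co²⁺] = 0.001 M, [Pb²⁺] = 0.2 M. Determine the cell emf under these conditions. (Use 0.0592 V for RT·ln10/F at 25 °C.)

The Pb²⁺/Pb couple has the higher reduction potential and acts as the cathode, so E°_cell = -0.13 − (-0.28) = 0.15 V.
Balancing electrons gives n = 2; the reaction quotient is Q = [Co²⁺]/[Pb²⁺] = 0.00500.
At 25 °C, E = E° − (0.0592/n) log Q = 0.15 − (0.0592/2)(-2.301) = 0.150 + 0.068 = 0.218 V.

0.218 V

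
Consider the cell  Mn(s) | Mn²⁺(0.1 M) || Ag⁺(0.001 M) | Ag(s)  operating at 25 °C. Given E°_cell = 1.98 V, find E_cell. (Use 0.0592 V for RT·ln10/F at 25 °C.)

1.83 V

Balancing electrons gives n = 2; the reaction quotient is Q = [Mn²⁺]/[Ag⁺]^2 = 1 × 10^5.
At 25 °C, E = E° − (0.0592/n) log Q = 1.98 − (0.0592/2)(5.000) = 1.980 − 0.148 = 1.832 V.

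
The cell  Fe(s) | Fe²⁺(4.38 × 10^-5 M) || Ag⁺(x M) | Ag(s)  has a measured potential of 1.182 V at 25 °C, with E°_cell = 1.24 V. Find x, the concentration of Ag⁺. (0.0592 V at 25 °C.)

From the Nernst equation, log Q = n(E° − E)/0.0592 = 2(1.24 − 1.182)/0.0592 = 1.959, so Q = 91.1.
With Q = [Fe²⁺]/[Ag⁺]^2 and the known concentrations, [Ag⁺]^2 in the denominator gives [Ag⁺] = 6.9 × 10^-4 M.

6.9 × 10^-4 M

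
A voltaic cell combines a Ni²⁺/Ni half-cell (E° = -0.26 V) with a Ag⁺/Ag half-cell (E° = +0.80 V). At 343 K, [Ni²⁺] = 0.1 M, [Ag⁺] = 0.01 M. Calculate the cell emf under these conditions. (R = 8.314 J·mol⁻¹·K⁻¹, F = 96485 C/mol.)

0.958 V

The Ag⁺/Ag couple has the higher reduction potential and acts as the cathode, so E°_cell = +0.80 − (-0.26) = 1.06 V.
Balancing electrons gives n = 2; the reaction quotient is Q = [Ni²⁺]/[Ag⁺]^2 = 1000.
E = E° − (RT/nF) ln Q = 1.06 − (8.314×343)/(2×96485) × (6.908) = 1.060 − 0.102 = 0.958 V.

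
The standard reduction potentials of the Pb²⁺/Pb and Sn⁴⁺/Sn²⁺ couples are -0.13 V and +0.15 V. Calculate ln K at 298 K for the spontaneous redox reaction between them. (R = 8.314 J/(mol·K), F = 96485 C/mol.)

E°_cell = +0.15 − (-0.13) = 0.28 V, with n = 2 electrons transferred.
At equilibrium E = 0, so the Nernst equation gives ln K = nFE°/RT = (2)(96485)(0.28)/((8.314)(298)) = 21.81.

ln K = 21.8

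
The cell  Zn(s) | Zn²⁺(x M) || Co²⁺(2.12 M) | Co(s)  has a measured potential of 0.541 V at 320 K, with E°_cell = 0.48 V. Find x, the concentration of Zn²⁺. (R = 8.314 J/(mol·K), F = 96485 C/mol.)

From the Nernst equation, ln Q = nF(E° − E)/RT = 2×96485×(0.48 − 0.541)/(8.314×320) = -4.424, so Q = 0.0120.
With Q = [Zn²⁺]/[Co²⁺] and the known concentrations, [Zn²⁺] in the numerator gives [Zn²⁺] = 0.025 M.

0.025 M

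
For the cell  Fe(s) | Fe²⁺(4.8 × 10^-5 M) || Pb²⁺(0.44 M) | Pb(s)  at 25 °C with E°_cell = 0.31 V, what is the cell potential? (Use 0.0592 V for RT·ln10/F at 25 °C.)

Balancing electrons gives n = 2; the reaction quotient is Q = [Fe²⁺]/[Pb²⁺] = 1.09 × 10^-4.
At 25 °C, E = E° − (0.0592/n) log Q = 0.31 − (0.0592/2)(-3.962) = 0.310 + 0.117 = 0.427 V.

0.427 V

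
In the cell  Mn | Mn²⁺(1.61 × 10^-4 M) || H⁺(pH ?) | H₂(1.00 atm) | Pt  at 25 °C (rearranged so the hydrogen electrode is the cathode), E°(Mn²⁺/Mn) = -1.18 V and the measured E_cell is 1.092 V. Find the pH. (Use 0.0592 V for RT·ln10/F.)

E°_cell = 1.18 V and n = 2.
log Q = n(E° − E)/0.0592 = 2×(1.18 − 1.092)/0.0592 = 2.973.
With Q = [Mn²⁺]·P(H₂) / [H⁺]^2, solving for [H⁺] gives log[H⁺] = -3.383, so pH = 3.38.

pH = 3.38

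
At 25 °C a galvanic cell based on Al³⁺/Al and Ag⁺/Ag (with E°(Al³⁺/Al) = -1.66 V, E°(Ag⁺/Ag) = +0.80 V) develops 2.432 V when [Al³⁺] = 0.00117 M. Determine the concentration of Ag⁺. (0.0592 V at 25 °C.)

0.035 M

From the Nernst equation, log Q = n(E° − E)/0.0592 = 3(2.46 − 2.432)/0.0592 = 1.419, so Q = 26.2.
With Q = [Al³⁺]/[Ag⁺]^3 and the known concentrations, [Ag⁺]^3 in the denominator gives [Ag⁺] = 0.035 M.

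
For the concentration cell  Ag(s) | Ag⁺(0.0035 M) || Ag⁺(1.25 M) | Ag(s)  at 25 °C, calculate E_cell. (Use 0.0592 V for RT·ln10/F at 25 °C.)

0.15 V

Both half-cells are Ag⁺/Ag, so E°_cell = 0. The concentrated side is the cathode; the cell reaction moves Ag⁺ from high to low concentration with n = 1.
Q = [Ag⁺]_dilute/[Ag⁺]_conc = 0.0035/1.25 = 0.00280.
E = 0 − (0.0592/1) log Q = −(0.0592/1)(-2.553) = 0.1511 V.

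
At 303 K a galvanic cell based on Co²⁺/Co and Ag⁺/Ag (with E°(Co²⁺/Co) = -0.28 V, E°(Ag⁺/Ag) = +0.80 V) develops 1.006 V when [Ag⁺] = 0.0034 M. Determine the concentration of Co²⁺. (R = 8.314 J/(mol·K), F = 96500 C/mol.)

From the Nernst equation, ln Q = nF(E° − E)/RT = 2×96500×(1.08 − 1.006)/(8.314×303) = 5.669, so Q = 290.
With Q = [Co²⁺]/[Ag⁺]^2 and the known concentrations, [Co²⁺] in the numerator gives [Co²⁺] = 0.0034 M.

0.0034 M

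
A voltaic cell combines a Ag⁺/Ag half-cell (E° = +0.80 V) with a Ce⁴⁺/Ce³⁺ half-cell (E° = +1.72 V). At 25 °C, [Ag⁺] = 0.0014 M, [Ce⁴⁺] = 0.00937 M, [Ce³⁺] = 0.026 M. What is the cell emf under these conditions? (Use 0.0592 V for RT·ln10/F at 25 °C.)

The Ce⁴⁺/Ce³⁺ couple has the higher reduction potential and acts as the cathode, so E°_cell = +1.72 − (+0.80) = 0.92 V.
Balancing electrons gives n = 1; the reaction quotient is Q = [Ag⁺]·[Ce³⁺]/[Ce⁴⁺] = 0.00388.
At 25 °C, E = E° − (0.0592/n) log Q = 0.92 − (0.0592/1)(-2.411) = 0.920 + 0.143 = 1.063 V.

1.06 V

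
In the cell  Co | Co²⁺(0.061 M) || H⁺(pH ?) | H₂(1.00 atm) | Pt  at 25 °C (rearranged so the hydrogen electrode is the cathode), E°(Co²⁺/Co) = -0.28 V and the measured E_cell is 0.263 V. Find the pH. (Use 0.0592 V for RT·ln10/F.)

pH = 0.89

E°_cell = 0.28 V and n = 2.
log Q = n(E° − E)/0.0592 = 2×(0.28 − 0.263)/0.0592 = 0.574.
With Q = [Co²⁺]·P(H₂) / [H⁺]^2, solving for [H⁺] gives log[H⁺] = -0.894, so pH = 0.89.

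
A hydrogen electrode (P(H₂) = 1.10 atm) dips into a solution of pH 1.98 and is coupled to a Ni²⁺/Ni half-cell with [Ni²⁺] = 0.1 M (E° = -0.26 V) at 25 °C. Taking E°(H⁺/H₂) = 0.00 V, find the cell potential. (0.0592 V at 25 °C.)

The hydrogen couple is the cathode, so E°_cell = 0.26 V; n = 2.
[H⁺] = 10^(−1.98) = 0.010 M, and Q = [Ni²⁺]·P(H₂) / [H⁺]^2 = 1000.
E = E° − (0.0592/2) log Q = 0.26 − (0.0592/2)(3.001) = 0.171 V.

0.17 V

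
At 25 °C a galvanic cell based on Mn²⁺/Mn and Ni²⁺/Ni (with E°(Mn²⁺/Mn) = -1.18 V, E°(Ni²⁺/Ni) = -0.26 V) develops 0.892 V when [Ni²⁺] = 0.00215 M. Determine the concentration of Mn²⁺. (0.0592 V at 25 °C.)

0.019 M

From the Nernst equation, log Q = n(E° − E)/0.0592 = 2(0.92 − 0.892)/0.0592 = 0.946, so Q = 8.83.
With Q = [Mn²⁺]/[Ni²⁺] and the known concentrations, [Mn²⁺] in the numerator gives [Mn²⁺] = 0.019 M.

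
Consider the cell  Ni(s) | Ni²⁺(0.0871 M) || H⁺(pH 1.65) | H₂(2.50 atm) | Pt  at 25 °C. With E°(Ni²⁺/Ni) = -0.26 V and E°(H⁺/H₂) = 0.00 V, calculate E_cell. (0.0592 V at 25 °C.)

The hydrogen couple is the cathode, so E°_cell = 0.26 V; n = 2.
[H⁺] = 10^(−1.65) = 0.022 M, and Q = [Ni²⁺]·P(H₂) / [H⁺]^2 = 434.
E = E° − (0.0592/2) log Q = 0.26 − (0.0592/2)(2.638) = 0.182 V.

0.18 V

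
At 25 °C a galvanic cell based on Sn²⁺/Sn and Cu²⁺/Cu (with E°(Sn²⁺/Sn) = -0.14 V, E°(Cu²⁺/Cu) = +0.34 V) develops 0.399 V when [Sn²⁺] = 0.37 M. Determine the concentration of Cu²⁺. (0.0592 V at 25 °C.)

From the Nernst equation, log Q = n(E° − E)/0.0592 = 2(0.48 − 0.399)/0.0592 = 2.736, so Q = 545.
With Q = [Sn²⁺]/[Cu²⁺] and the known concentrations, [Cu²⁺] in the denominator gives [Cu²⁺] = 6.8 × 10^-4 M.

6.8 × 10^-4 M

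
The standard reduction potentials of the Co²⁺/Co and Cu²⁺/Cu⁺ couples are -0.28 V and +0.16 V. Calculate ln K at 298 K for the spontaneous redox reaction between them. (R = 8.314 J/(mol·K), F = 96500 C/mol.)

ln K = 34.3

E°_cell = +0.16 − (-0.28) = 0.44 V, with n = 2 electrons transferred.
At equilibrium E = 0, so the Nernst equation gives ln K = nFE°/RT = (2)(96500)(0.44)/((8.314)(298)) = 34.28.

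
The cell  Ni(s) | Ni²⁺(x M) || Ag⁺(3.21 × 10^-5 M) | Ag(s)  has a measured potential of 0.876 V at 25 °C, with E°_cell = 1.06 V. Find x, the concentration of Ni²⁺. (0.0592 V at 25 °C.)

0.0017 M

From the Nernst equation, log Q = n(E° − E)/0.0592 = 2(1.06 − 0.876)/0.0592 = 6.216, so Q = 1.65 × 10^6.
With Q = [Ni²⁺]/[Ag⁺]^2 and the known concentrations, [Ni²⁺] in the numerator gives [Ni²⁺] = 0.0017 M.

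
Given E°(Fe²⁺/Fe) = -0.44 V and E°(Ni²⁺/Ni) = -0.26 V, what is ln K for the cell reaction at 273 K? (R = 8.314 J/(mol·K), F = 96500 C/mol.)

E°_cell = -0.26 − (-0.44) = 0.18 V, with n = 2 electrons transferred.
At equilibrium E = 0, so the Nernst equation gives ln K = nFE°/RT = (2)(96500)(0.18)/((8.314)(273)) = 15.31.

ln K = 15.3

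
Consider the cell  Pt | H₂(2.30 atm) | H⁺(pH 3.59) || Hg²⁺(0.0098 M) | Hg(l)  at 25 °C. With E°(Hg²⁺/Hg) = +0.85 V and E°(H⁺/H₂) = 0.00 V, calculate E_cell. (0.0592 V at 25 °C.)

1.01 V

The Hg²⁺/Hg couple is the cathode, so E°_cell = 0.85 V; n = 2.
[H⁺] = 10^(−3.59) = 2.6 × 10^-4 M, and Q = [H⁺]^2 / ([Hg²⁺]·P(H₂)) = 2.93 × 10^-6.
E = E° − (0.0592/2) log Q = 0.85 − (0.0592/2)(-5.533) = 1.014 V.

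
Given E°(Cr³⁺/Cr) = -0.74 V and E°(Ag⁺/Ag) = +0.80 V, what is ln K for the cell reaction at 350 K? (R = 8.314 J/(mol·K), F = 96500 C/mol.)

ln K = 153.2

E°_cell = +0.80 − (-0.74) = 1.54 V, with n = 3 electrons transferred.
At equilibrium E = 0, so the Nernst equation gives ln K = nFE°/RT = (3)(96500)(1.54)/((8.314)(350)) = 153.21.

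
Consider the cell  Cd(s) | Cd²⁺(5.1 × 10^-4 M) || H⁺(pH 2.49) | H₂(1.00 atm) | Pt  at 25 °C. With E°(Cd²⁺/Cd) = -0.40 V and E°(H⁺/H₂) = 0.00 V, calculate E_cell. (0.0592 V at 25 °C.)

0.35 V

The hydrogen couple is the cathode, so E°_cell = 0.40 V; n = 2.
[H⁺] = 10^(−2.49) = 0.0032 M, and Q = [Cd²⁺]·P(H₂) / [H⁺]^2 = 48.7.
E = E° − (0.0592/2) log Q = 0.40 − (0.0592/2)(1.688) = 0.350 V.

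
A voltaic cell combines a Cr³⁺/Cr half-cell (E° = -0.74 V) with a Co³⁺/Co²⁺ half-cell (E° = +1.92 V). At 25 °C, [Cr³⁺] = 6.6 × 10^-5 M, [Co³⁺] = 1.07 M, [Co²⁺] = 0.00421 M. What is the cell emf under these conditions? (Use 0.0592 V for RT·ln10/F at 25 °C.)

The Co³⁺/Co²⁺ couple has the higher reduction potential and acts as the cathode, so E°_cell = +1.92 − (-0.74) = 2.66 V.
Balancing electrons gives n = 3; the reaction quotient is Q = [Cr³⁺]·[Co²⁺]^3/[Co³⁺]^3 = 4.02 × 10^-12.
At 25 °C, E = E° − (0.0592/n) log Q = 2.66 − (0.0592/3)(-11.396) = 2.660 + 0.225 = 2.885 V.

2.88 V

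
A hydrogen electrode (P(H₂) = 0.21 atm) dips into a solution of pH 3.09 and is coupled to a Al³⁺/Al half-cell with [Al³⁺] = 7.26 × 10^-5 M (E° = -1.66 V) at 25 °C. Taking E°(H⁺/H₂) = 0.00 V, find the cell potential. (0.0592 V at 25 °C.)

1.58 V

The hydrogen couple is the cathode, so E°_cell = 1.66 V; n = 6.
[H⁺] = 10^(−3.09) = 8.1 × 10^-4 M, and Q = [Al³⁺]^2·P(H₂)^3 / [H⁺]^6 = 1.69 × 10^8.
E = E° − (0.0592/6) log Q = 1.66 − (0.0592/6)(8.229) = 1.579 V.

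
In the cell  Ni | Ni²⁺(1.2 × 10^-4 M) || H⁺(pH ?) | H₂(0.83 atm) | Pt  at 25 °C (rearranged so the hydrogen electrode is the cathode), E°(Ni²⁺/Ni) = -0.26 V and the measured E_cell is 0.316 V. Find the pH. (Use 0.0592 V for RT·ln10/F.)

E°_cell = 0.26 V and n = 2.
log Q = n(E° − E)/0.0592 = 2×(0.26 − 0.316)/0.0592 = -1.892.
With Q = [Ni²⁺]·P(H₂) / [H⁺]^2, solving for [H⁺] gives log[H⁺] = -1.055, so pH = 1.05.

pH = 1.05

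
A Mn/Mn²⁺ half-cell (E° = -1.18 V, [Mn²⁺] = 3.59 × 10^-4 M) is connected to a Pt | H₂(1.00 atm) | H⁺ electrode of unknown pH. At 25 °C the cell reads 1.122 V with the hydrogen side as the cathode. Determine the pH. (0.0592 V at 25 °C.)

E°_cell = 1.18 V and n = 2.
log Q = n(E° − E)/0.0592 = 2×(1.18 − 1.122)/0.0592 = 1.959.
With Q = [Mn²⁺]·P(H₂) / [H⁺]^2, solving for [H⁺] gives log[H⁺] = -2.702, so pH = 2.70.

pH = 2.70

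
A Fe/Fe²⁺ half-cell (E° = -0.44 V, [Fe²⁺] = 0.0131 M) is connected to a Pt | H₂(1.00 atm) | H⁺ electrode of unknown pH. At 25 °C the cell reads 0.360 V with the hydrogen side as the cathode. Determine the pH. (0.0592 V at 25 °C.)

pH = 2.29

E°_cell = 0.44 V and n = 2.
log Q = n(E° − E)/0.0592 = 2×(0.44 − 0.360)/0.0592 = 2.703.
With Q = [Fe²⁺]·P(H₂) / [H⁺]^2, solving for [H⁺] gives log[H⁺] = -2.293, so pH = 2.29.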